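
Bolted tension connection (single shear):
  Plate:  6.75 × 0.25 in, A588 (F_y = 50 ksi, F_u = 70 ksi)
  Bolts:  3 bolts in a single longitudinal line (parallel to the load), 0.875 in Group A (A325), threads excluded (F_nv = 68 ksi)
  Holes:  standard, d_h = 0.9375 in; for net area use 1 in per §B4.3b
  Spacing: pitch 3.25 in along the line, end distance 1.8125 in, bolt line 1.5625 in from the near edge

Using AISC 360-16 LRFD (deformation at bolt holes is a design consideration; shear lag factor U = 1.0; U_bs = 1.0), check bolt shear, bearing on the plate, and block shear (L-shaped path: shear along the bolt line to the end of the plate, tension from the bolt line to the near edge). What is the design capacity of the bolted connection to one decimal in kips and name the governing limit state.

Bolt shear: A_b = π(0.875)²/4 = 0.60132 in². φR_n = 0.75 × 68 × 0.60132 × 3 × 1 = 92.0 kips.
Bearing (0.25 in plate, F_u = 70 ksi): end bolts L_c = 1.8125 − 0.9375/2 = 1.34375, R_n = min(1.2×1.34375×0.25×70, 2.4×0.875×0.25×70) = 28.219 kips/bolt; interior L_c = 3.25 − 0.9375 = 2.3125, R_n = 36.75 kips/bolt. φR_n = 0.75 × (1×28.219 + 2×36.75) = 76.3 kips.
Block shear: shear path 1×[1.8125+2×3.25] = 1×8.3125 in, A_gv = 2.0781, A_nv = 1×(8.3125 − 2.5×1)×0.25 = 1.4531 in²; tension to near edge: (1.5625 − 0.5×1)×0.25 = 0.26563 in². R_n = min(0.6×70×1.4531, 0.6×50×2.0781) + 1.0×70×0.26563 = min(61.03, 62.343) + 18.594 = 79.624 kips. φR_n = 0.75 × 79.624 = 59.7 kips.
Governing: min(92.0, 76.3, 59.7) = 59.7 kips → block shear.

59.7 kips (block shear governs)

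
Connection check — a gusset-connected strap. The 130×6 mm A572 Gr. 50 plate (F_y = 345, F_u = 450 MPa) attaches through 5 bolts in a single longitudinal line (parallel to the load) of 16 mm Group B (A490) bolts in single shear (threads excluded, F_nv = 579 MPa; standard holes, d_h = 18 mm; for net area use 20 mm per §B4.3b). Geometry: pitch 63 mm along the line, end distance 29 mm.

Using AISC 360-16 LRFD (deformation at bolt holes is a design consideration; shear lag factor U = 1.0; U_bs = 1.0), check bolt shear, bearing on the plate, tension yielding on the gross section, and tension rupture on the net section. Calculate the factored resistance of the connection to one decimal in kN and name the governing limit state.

Bolt shear: A_b = π(16)²/4 = 201.06 mm². φR_n = 0.75 × 579 × 201.06 × 5 × 1 = 436.6 kN.
Bearing (6 mm plate, F_u = 450 MPa): end bolts L_c = 29 − 18/2 = 20, R_n = min(1.2×20×6×450, 2.4×16×6×450) = 64.8 kN/bolt; interior L_c = 63 − 18 = 45, R_n = 103.68 kN/bolt. φR_n = 0.75 × (1×64.8 + 4×103.68) = 359.6 kN.
Tension yield (gross): A_g = 130×6 = 780 mm². φR_n = 0.90 × 345 × 780 = 242.2 kN.
Tension rupture (net): A_n = (130 − 1×20)×6 = 660 mm² (U = 1.0, A_e = A_n). φR_n = 0.75 × 450 × 660 = 222.8 kN.
Governing: min(436.6, 359.6, 242.2, 222.8) = 222.8 kN → net-section rupture.

222.8 kN (net-section rupture governs)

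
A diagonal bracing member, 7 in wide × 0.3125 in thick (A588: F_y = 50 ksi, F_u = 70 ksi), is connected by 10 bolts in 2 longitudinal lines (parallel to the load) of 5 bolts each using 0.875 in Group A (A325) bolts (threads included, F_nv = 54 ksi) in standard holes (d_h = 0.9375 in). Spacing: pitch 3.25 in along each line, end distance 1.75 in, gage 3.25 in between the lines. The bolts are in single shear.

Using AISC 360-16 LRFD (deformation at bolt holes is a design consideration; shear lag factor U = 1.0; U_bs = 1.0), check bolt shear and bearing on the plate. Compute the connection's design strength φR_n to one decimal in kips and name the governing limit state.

243.5 kips (bolt shear governs)

Bolt shear: A_b = π(0.875)²/4 = 0.60132 in². φR_n = 0.75 × 54 × 0.60132 × 10 × 1 = 243.5 kips.
Bearing (0.3125 in plate, F_u = 70 ksi): end bolts L_c = 1.75 − 0.9375/2 = 1.28125, R_n = min(1.2×1.28125×0.3125×70, 2.4×0.875×0.3125×70) = 33.633 kips/bolt; interior L_c = 3.25 − 0.9375 = 2.3125, R_n = 45.938 kips/bolt. φR_n = 0.75 × (2×33.633 + 8×45.938) = 326.1 kips.
Governing: min(243.5, 326.1) = 243.5 kips → bolt shear.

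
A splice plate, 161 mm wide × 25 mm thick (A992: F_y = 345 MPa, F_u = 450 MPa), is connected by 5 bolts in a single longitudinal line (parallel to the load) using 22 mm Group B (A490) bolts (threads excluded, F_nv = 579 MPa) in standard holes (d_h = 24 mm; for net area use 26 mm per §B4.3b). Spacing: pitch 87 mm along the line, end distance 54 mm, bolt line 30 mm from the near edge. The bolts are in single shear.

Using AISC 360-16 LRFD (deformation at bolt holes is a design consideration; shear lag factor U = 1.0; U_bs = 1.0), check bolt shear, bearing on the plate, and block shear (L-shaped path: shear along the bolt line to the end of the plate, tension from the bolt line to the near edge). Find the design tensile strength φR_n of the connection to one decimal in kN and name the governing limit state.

Bolt shear: A_b = π(22)²/4 = 380.13 mm². φR_n = 0.75 × 579 × 380.13 × 5 × 1 = 825.4 kN.
Bearing (25 mm plate, F_u = 450 MPa): end bolts L_c = 54 − 24/2 = 42, R_n = min(1.2×42×25×450, 2.4×22×25×450) = 567 kN/bolt; interior L_c = 87 − 24 = 63, R_n = 594 kN/bolt. φR_n = 0.75 × (1×567 + 4×594) = 2207.3 kN.
Block shear: shear path 1×[54+4×87] = 1×402 mm, A_gv = 10050, A_nv = 1×(402 − 4.5×26)×25 = 7125 mm²; tension to near edge: (30 − 0.5×26)×25 = 425 mm². R_n = min(0.6×450×7125, 0.6×345×10050) + 1.0×450×425 = min(1923.8, 2080.4) + 191.25 = 2115.1 kN. φR_n = 0.75 × 2115.1 = 1586.3 kN.
Governing: min(825.4, 2207.3, 1586.3) = 825.4 kN → bolt shear.

825.4 kN (bolt shear governs)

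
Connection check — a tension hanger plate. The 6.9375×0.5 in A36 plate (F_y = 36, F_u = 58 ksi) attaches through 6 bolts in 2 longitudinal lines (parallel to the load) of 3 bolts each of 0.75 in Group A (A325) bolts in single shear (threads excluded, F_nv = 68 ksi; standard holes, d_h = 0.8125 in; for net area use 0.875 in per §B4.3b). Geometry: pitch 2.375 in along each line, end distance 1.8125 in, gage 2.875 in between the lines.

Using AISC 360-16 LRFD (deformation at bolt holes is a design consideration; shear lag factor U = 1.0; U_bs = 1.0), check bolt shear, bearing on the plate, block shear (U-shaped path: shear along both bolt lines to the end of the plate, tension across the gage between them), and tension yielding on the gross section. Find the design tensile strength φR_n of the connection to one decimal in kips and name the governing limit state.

Bolt shear: A_b = π(0.75)²/4 = 0.44179 in². φR_n = 0.75 × 68 × 0.44179 × 6 × 1 = 135.2 kips.
Bearing (0.5 in plate, F_u = 58 ksi): end bolts L_c = 1.8125 − 0.8125/2 = 1.40625, R_n = min(1.2×1.40625×0.5×58, 2.4×0.75×0.5×58) = 48.938 kips/bolt; interior L_c = 2.375 − 0.8125 = 1.5625, R_n = 52.2 kips/bolt. φR_n = 0.75 × (2×48.938 + 4×52.2) = 230.0 kips.
Block shear: shear path 2×[1.8125+2×2.375] = 2×6.5625 in, A_gv = 6.5625, A_nv = 2×(6.5625 − 2.5×0.875)×0.5 = 4.375 in²; tension across gage: (2.875 − 1×0.875)×0.5 = 1 in². R_n = min(0.6×58×4.375, 0.6×36×6.5625) + 1.0×58×1 = min(152.25, 141.75) + 58 = 199.75 kips. φR_n = 0.75 × 199.75 = 149.8 kips.
Tension yield (gross): A_g = 6.9375×0.5 = 3.4688 in². φR_n = 0.90 × 36 × 3.4688 = 112.4 kips.
Governing: min(135.2, 230.0, 149.8, 112.4) = 112.4 kips → gross-section yield.

112.4 kips (gross-section yield governs)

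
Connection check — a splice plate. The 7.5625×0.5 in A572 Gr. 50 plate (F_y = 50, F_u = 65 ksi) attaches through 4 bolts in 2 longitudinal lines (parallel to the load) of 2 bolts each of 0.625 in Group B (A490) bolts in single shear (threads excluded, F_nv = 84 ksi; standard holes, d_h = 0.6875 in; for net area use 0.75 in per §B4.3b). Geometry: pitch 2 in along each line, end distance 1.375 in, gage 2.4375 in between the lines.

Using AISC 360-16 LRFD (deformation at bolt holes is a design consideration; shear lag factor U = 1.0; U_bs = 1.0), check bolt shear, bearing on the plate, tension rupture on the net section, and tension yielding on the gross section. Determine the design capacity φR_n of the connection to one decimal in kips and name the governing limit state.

Bolt shear: A_b = π(0.625)²/4 = 0.3068 in². φR_n = 0.75 × 84 × 0.3068 × 4 × 1 = 77.3 kips.
Bearing (0.5 in plate, F_u = 65 ksi): end bolts L_c = 1.375 − 0.6875/2 = 1.03125, R_n = min(1.2×1.03125×0.5×65, 2.4×0.625×0.5×65) = 40.219 kips/bolt; interior L_c = 2 − 0.6875 = 1.3125, R_n = 48.75 kips/bolt. φR_n = 0.75 × (2×40.219 + 2×48.75) = 133.5 kips.
Tension rupture (net): A_n = (7.5625 − 2×0.75)×0.5 = 3.0313 in² (U = 1.0, A_e = A_n). φR_n = 0.75 × 65 × 3.0313 = 147.8 kips.
Tension yield (gross): A_g = 7.5625×0.5 = 3.7813 in². φR_n = 0.90 × 50 × 3.7813 = 170.2 kips.
Governing: min(77.3, 133.5, 147.8, 170.2) = 77.3 kips → bolt shear.

77.3 kips (bolt shear governs)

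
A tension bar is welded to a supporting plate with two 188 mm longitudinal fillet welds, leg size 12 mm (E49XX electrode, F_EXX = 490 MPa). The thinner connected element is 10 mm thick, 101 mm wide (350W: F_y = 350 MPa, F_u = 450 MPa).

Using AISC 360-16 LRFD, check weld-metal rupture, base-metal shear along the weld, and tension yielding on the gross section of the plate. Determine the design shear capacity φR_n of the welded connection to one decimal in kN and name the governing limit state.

Weld metal: throat = 0.707×12 = 8.484 mm, L = 2×188 = 376 mm. φR_n = 0.75 × 0.6 × 490 × 8.484 × 376 = 703.4 kN.
Base metal shear (10 mm plate): yield φR_n = 1.0×0.6×350×10×376 = 789.6 kN; rupture φR_n = 0.75×0.6×450×10×376 = 761.4 kN; take 761.4 kN (rupture).
Tension yield (gross): A_g = 101×10 = 1010 mm². φR_n = 0.90 × 350 × 1010 = 318.2 kN.
Governing: min(703.4, 761.4, 318.2) = 318.2 kN → gross-section yield.

318.2 kN (gross-section yield governs)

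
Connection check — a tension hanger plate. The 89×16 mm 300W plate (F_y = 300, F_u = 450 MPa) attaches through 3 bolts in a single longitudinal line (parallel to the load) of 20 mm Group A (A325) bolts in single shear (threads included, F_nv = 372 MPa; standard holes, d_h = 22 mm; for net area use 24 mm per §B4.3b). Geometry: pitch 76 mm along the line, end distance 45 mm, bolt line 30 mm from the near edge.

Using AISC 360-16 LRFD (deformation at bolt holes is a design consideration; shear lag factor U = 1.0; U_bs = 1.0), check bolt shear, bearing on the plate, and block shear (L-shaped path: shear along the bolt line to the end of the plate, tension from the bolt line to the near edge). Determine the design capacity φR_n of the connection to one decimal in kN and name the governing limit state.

Bolt shear: A_b = π(20)²/4 = 314.16 mm². φR_n = 0.75 × 372 × 314.16 × 3 × 1 = 263.0 kN.
Bearing (16 mm plate, F_u = 450 MPa): end bolts L_c = 45 − 22/2 = 34, R_n = min(1.2×34×16×450, 2.4×20×16×450) = 293.76 kN/bolt; interior L_c = 76 − 22 = 54, R_n = 345.6 kN/bolt. φR_n = 0.75 × (1×293.76 + 2×345.6) = 738.7 kN.
Block shear: shear path 1×[45+2×76] = 1×197 mm, A_gv = 3152, A_nv = 1×(197 − 2.5×24)×16 = 2192 mm²; tension to near edge: (30 − 0.5×24)×16 = 288 mm². R_n = min(0.6×450×2192, 0.6×300×3152) + 1.0×450×288 = min(591.84, 567.36) + 129.6 = 696.96 kN. φR_n = 0.75 × 696.96 = 522.7 kN.
Governing: min(263.0, 738.7, 522.7) = 263.0 kN → bolt shear.

263.0 kN (bolt shear governs)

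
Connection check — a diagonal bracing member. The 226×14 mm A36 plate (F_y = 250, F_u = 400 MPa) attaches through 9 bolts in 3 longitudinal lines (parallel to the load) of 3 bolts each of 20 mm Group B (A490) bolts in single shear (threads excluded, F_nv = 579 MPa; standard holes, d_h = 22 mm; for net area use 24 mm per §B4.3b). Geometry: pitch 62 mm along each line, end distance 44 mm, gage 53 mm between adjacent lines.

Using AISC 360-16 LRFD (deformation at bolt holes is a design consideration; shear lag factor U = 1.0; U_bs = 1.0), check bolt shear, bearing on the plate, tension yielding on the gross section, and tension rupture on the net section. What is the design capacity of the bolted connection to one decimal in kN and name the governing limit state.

Bolt shear: A_b = π(20)²/4 = 314.16 mm². φR_n = 0.75 × 579 × 314.16 × 9 × 1 = 1227.8 kN.
Bearing (14 mm plate, F_u = 400 MPa): end bolts L_c = 44 − 22/2 = 33, R_n = min(1.2×33×14×400, 2.4×20×14×400) = 221.76 kN/bolt; interior L_c = 62 − 22 = 40, R_n = 268.8 kN/bolt. φR_n = 0.75 × (3×221.76 + 6×268.8) = 1708.6 kN.
Tension yield (gross): A_g = 226×14 = 3164 mm². φR_n = 0.90 × 250 × 3164 = 711.9 kN.
Tension rupture (net): A_n = (226 − 3×24)×14 = 2156 mm² (U = 1.0, A_e = A_n). φR_n = 0.75 × 400 × 2156 = 646.8 kN.
Governing: min(1227.8, 1708.6, 711.9, 646.8) = 646.8 kN → net-section rupture.

646.8 kN (net-section rupture governs)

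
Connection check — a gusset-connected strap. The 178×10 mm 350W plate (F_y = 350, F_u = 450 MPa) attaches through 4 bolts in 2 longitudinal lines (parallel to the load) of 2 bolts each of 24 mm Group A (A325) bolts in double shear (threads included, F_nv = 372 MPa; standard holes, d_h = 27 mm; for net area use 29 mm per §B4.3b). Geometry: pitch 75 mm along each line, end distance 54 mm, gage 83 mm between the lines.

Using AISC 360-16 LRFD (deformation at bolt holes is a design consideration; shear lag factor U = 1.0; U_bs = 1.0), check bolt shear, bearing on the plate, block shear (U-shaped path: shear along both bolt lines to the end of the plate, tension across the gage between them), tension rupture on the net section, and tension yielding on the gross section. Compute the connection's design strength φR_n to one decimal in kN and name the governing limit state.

Bolt shear: A_b = π(24)²/4 = 452.39 mm². φR_n = 0.75 × 372 × 452.39 × 4 × 2 = 1009.7 kN.
Bearing (10 mm plate, F_u = 450 MPa): end bolts L_c = 54 − 27/2 = 40.5, R_n = min(1.2×40.5×10×450, 2.4×24×10×450) = 218.7 kN/bolt; interior L_c = 75 − 27 = 48, R_n = 259.2 kN/bolt. φR_n = 0.75 × (2×218.7 + 2×259.2) = 716.9 kN.
Block shear: shear path 2×[54+1×75] = 2×129 mm, A_gv = 2580, A_nv = 2×(129 − 1.5×29)×10 = 1710 mm²; tension across gage: (83 − 1×29)×10 = 540 mm². R_n = min(0.6×450×1710, 0.6×350×2580) + 1.0×450×540 = min(461.7, 541.8) + 243 = 704.7 kN. φR_n = 0.75 × 704.7 = 528.5 kN.
Tension rupture (net): A_n = (178 − 2×29)×10 = 1200 mm² (U = 1.0, A_e = A_n). φR_n = 0.75 × 450 × 1200 = 405.0 kN.
Tension yield (gross): A_g = 178×10 = 1780 mm². φR_n = 0.90 × 350 × 1780 = 560.7 kN.
Governing: min(1009.7, 716.9, 528.5, 405.0, 560.7) = 405.0 kN → net-section rupture.

405.0 kN (net-section rupture governs)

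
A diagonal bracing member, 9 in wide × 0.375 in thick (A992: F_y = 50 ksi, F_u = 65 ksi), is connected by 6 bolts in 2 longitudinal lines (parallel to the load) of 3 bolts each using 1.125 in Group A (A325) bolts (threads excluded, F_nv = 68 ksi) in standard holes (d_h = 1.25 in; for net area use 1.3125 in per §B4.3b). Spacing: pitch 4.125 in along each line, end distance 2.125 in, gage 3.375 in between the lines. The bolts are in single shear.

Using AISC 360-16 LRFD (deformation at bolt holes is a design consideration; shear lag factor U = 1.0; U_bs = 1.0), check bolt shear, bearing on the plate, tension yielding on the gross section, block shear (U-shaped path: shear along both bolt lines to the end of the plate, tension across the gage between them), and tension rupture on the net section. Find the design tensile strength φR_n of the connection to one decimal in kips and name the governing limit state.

116.5 kips (net-section rupture governs)

Bolt shear: A_b = π(1.125)²/4 = 0.99402 in². φR_n = 0.75 × 68 × 0.99402 × 6 × 1 = 304.2 kips.
Bearing (0.375 in plate, F_u = 65 ksi): end bolts L_c = 2.125 − 1.25/2 = 1.5, R_n = min(1.2×1.5×0.375×65, 2.4×1.125×0.375×65) = 43.875 kips/bolt; interior L_c = 4.125 − 1.25 = 2.875, R_n = 65.813 kips/bolt. φR_n = 0.75 × (2×43.875 + 4×65.813) = 263.3 kips.
Tension yield (gross): A_g = 9×0.375 = 3.375 in². φR_n = 0.90 × 50 × 3.375 = 151.9 kips.
Block shear: shear path 2×[2.125+2×4.125] = 2×10.375 in, A_gv = 7.7813, A_nv = 2×(10.375 − 2.5×1.3125)×0.375 = 5.3203 in²; tension across gage: (3.375 − 1×1.3125)×0.375 = 0.77344 in². R_n = min(0.6×65×5.3203, 0.6×50×7.7813) + 1.0×65×0.77344 = min(207.49, 233.44) + 50.274 = 257.76 kips. φR_n = 0.75 × 257.76 = 193.3 kips.
Tension rupture (net): A_n = (9 − 2×1.3125)×0.375 = 2.3906 in² (U = 1.0, A_e = A_n). φR_n = 0.75 × 65 × 2.3906 = 116.5 kips.
Governing: min(304.2, 263.3, 151.9, 193.3, 116.5) = 116.5 kips → net-section rupture.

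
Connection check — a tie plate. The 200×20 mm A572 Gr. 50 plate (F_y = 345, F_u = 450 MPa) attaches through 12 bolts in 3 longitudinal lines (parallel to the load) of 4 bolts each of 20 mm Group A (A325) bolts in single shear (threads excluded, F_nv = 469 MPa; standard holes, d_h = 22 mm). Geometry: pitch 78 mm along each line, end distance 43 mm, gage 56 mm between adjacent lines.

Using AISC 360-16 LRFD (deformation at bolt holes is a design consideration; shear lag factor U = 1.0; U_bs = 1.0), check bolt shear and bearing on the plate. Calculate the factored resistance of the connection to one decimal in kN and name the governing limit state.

1326.1 kN (bolt shear governs)

Bolt shear: A_b = π(20)²/4 = 314.16 mm². φR_n = 0.75 × 469 × 314.16 × 12 × 1 = 1326.1 kN.
Bearing (20 mm plate, F_u = 450 MPa): end bolts L_c = 43 − 22/2 = 32, R_n = min(1.2×32×20×450, 2.4×20×20×450) = 345.6 kN/bolt; interior L_c = 78 − 22 = 56, R_n = 432 kN/bolt. φR_n = 0.75 × (3×345.6 + 9×432) = 3693.6 kN.
Governing: min(1326.1, 3693.6) = 1326.1 kN → bolt shear.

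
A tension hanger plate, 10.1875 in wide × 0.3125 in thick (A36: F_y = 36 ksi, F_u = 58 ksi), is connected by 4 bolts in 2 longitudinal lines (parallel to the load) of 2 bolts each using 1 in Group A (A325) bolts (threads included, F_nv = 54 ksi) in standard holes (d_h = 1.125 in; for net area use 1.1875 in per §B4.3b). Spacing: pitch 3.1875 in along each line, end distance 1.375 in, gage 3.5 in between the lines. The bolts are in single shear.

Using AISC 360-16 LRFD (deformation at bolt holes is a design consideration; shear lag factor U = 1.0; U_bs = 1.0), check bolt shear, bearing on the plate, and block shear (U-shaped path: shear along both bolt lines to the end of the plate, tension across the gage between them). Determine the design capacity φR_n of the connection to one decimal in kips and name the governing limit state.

76.8 kips (block shear governs)

Bolt shear: A_b = π(1)²/4 = 0.7854 in². φR_n = 0.75 × 54 × 0.7854 × 4 × 1 = 127.2 kips.
Bearing (0.3125 in plate, F_u = 58 ksi): end bolts L_c = 1.375 − 1.125/2 = 0.8125, R_n = min(1.2×0.8125×0.3125×58, 2.4×1×0.3125×58) = 17.672 kips/bolt; interior L_c = 3.1875 − 1.125 = 2.0625, R_n = 43.5 kips/bolt. φR_n = 0.75 × (2×17.672 + 2×43.5) = 91.8 kips.
Block shear: shear path 2×[1.375+1×3.1875] = 2×4.5625 in, A_gv = 2.8516, A_nv = 2×(4.5625 − 1.5×1.1875)×0.3125 = 1.7383 in²; tension across gage: (3.5 − 1×1.1875)×0.3125 = 0.72266 in². R_n = min(0.6×58×1.7383, 0.6×36×2.8516) + 1.0×58×0.72266 = min(60.493, 61.595) + 41.914 = 102.41 kips. φR_n = 0.75 × 102.41 = 76.8 kips.
Governing: min(127.2, 91.8, 76.8) = 76.8 kips → block shear.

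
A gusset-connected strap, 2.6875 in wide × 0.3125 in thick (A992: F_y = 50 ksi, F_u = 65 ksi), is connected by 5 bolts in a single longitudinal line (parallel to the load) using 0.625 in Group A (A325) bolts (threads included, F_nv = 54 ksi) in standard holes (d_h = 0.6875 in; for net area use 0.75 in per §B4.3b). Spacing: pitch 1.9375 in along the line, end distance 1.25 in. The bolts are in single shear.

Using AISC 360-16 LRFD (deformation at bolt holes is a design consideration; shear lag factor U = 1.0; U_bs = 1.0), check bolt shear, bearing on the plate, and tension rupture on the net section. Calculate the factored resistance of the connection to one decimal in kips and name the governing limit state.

29.5 kips (net-section rupture governs)

Bolt shear: A_b = π(0.625)²/4 = 0.3068 in². φR_n = 0.75 × 54 × 0.3068 × 5 × 1 = 62.1 kips.
Bearing (0.3125 in plate, F_u = 65 ksi): end bolts L_c = 1.25 − 0.6875/2 = 0.90625, R_n = min(1.2×0.90625×0.3125×65, 2.4×0.625×0.3125×65) = 22.09 kips/bolt; interior L_c = 1.9375 − 0.6875 = 1.25, R_n = 30.469 kips/bolt. φR_n = 0.75 × (1×22.09 + 4×30.469) = 108.0 kips.
Tension rupture (net): A_n = (2.6875 − 1×0.75)×0.3125 = 0.60547 in² (U = 1.0, A_e = A_n). φR_n = 0.75 × 65 × 0.60547 = 29.5 kips.
Governing: min(62.1, 108.0, 29.5) = 29.5 kips → net-section rupture.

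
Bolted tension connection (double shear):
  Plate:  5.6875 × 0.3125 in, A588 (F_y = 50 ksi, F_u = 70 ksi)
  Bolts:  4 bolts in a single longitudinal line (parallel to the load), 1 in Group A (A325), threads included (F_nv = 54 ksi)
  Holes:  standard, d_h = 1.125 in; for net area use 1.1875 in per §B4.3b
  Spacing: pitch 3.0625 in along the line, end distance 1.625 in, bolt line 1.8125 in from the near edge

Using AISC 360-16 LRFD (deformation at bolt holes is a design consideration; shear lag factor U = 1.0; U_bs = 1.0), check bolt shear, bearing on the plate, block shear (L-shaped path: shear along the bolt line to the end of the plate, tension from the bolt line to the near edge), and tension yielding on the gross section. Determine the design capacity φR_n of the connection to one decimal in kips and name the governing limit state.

80.0 kips (gross-section yield governs)

Bolt shear: A_b = π(1)²/4 = 0.7854 in². φR_n = 0.75 × 54 × 0.7854 × 4 × 2 = 254.5 kips.
Bearing (0.3125 in plate, F_u = 70 ksi): end bolts L_c = 1.625 − 1.125/2 = 1.0625, R_n = min(1.2×1.0625×0.3125×70, 2.4×1×0.3125×70) = 27.891 kips/bolt; interior L_c = 3.0625 − 1.125 = 1.9375, R_n = 50.859 kips/bolt. φR_n = 0.75 × (1×27.891 + 3×50.859) = 135.4 kips.
Block shear: shear path 1×[1.625+3×3.0625] = 1×10.8125 in, A_gv = 3.3789, A_nv = 1×(10.8125 − 3.5×1.1875)×0.3125 = 2.0801 in²; tension to near edge: (1.8125 − 0.5×1.1875)×0.3125 = 0.38086 in². R_n = min(0.6×70×2.0801, 0.6×50×3.3789) + 1.0×70×0.38086 = min(87.364, 101.37) + 26.66 = 114.02 kips. φR_n = 0.75 × 114.02 = 85.5 kips.
Tension yield (gross): A_g = 5.6875×0.3125 = 1.7773 in². φR_n = 0.90 × 50 × 1.7773 = 80.0 kips.
Governing: min(254.5, 135.4, 85.5, 80.0) = 80.0 kips → gross-section yield.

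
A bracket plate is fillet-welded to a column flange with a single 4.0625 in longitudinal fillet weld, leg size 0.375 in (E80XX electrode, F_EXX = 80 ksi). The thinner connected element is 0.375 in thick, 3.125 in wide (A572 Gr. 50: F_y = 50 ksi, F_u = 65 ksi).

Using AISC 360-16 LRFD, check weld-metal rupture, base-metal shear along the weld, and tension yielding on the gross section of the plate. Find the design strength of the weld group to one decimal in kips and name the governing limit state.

Weld metal: throat = 0.707×0.375 = 0.26513 in, L = 4.0625 in. φR_n = 0.75 × 0.6 × 80 × 0.26513 × 4.0625 = 38.8 kips.
Base metal shear (0.375 in plate): yield φR_n = 1.0×0.6×50×0.375×4.0625 = 45.7 kips; rupture φR_n = 0.75×0.6×65×0.375×4.0625 = 44.6 kips; take 44.6 kips (rupture).
Tension yield (gross): A_g = 3.125×0.375 = 1.1719 in². φR_n = 0.90 × 50 × 1.1719 = 52.7 kips.
Governing: min(38.8, 44.6, 52.7) = 38.8 kips → weld metal.

38.8 kips (weld metal governs)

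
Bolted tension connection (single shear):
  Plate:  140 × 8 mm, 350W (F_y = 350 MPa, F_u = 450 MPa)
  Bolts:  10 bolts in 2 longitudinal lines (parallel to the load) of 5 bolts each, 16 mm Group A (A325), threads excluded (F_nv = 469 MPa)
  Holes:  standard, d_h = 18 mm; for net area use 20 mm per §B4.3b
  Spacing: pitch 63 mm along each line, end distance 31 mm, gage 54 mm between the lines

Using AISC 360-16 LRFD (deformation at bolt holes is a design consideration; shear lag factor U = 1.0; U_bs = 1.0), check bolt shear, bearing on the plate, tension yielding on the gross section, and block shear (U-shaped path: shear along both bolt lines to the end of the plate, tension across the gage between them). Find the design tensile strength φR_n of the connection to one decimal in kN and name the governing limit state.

352.8 kN (gross-section yield governs)

Bolt shear: A_b = π(16)²/4 = 201.06 mm². φR_n = 0.75 × 469 × 201.06 × 10 × 1 = 707.2 kN.
Bearing (8 mm plate, F_u = 450 MPa): end bolts L_c = 31 − 18/2 = 22, R_n = min(1.2×22×8×450, 2.4×16×8×450) = 95.04 kN/bolt; interior L_c = 63 − 18 = 45, R_n = 138.24 kN/bolt. φR_n = 0.75 × (2×95.04 + 8×138.24) = 972.0 kN.
Tension yield (gross): A_g = 140×8 = 1120 mm². φR_n = 0.90 × 350 × 1120 = 352.8 kN.
Block shear: shear path 2×[31+4×63] = 2×283 mm, A_gv = 4528, A_nv = 2×(283 − 4.5×20)×8 = 3088 mm²; tension across gage: (54 − 1×20)×8 = 272 mm². R_n = min(0.6×450×3088, 0.6×350×4528) + 1.0×450×272 = min(833.76, 950.88) + 122.4 = 956.16 kN. φR_n = 0.75 × 956.16 = 717.1 kN.
Governing: min(707.2, 972.0, 352.8, 717.1) = 352.8 kN → gross-section yield.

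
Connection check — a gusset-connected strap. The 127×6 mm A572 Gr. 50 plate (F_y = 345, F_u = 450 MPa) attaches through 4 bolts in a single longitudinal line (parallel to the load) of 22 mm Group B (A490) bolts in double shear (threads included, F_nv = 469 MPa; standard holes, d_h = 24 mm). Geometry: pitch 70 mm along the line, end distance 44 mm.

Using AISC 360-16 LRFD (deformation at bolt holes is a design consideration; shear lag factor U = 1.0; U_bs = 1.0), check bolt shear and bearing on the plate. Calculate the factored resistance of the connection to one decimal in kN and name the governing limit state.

398.5 kN (bearing governs)

Bolt shear: A_b = π(22)²/4 = 380.13 mm². φR_n = 0.75 × 469 × 380.13 × 4 × 2 = 1069.7 kN.
Bearing (6 mm plate, F_u = 450 MPa): end bolts L_c = 44 − 24/2 = 32, R_n = min(1.2×32×6×450, 2.4×22×6×450) = 103.68 kN/bolt; interior L_c = 70 − 24 = 46, R_n = 142.56 kN/bolt. φR_n = 0.75 × (1×103.68 + 3×142.56) = 398.5 kN.
Governing: min(1069.7, 398.5) = 398.5 kN → bearing.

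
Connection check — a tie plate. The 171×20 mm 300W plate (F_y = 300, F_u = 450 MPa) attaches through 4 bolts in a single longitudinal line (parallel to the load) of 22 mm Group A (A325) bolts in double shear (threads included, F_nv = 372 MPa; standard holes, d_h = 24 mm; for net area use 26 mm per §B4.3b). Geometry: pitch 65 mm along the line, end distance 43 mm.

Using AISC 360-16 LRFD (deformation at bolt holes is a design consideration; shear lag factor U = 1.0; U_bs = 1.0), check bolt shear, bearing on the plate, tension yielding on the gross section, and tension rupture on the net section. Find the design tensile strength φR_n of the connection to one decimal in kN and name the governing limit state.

Bolt shear: A_b = π(22)²/4 = 380.13 mm². φR_n = 0.75 × 372 × 380.13 × 4 × 2 = 848.5 kN.
Bearing (20 mm plate, F_u = 450 MPa): end bolts L_c = 43 − 24/2 = 31, R_n = min(1.2×31×20×450, 2.4×22×20×450) = 334.8 kN/bolt; interior L_c = 65 − 24 = 41, R_n = 442.8 kN/bolt. φR_n = 0.75 × (1×334.8 + 3×442.8) = 1247.4 kN.
Tension yield (gross): A_g = 171×20 = 3420 mm². φR_n = 0.90 × 300 × 3420 = 923.4 kN.
Tension rupture (net): A_n = (171 − 1×26)×20 = 2900 mm² (U = 1.0, A_e = A_n). φR_n = 0.75 × 450 × 2900 = 978.8 kN.
Governing: min(848.5, 1247.4, 923.4, 978.8) = 848.5 kN → bolt shear.

848.5 kN (bolt shear governs)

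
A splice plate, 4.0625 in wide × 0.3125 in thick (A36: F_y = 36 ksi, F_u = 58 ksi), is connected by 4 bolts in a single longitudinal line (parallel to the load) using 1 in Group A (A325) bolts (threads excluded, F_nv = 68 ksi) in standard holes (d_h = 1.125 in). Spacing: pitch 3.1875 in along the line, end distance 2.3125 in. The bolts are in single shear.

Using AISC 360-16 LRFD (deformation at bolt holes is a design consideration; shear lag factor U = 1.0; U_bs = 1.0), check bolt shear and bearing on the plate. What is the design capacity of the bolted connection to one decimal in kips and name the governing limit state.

Bolt shear: A_b = π(1)²/4 = 0.7854 in². φR_n = 0.75 × 68 × 0.7854 × 4 × 1 = 160.2 kips.
Bearing (0.3125 in plate, F_u = 58 ksi): end bolts L_c = 2.3125 − 1.125/2 = 1.75, R_n = min(1.2×1.75×0.3125×58, 2.4×1×0.3125×58) = 38.063 kips/bolt; interior L_c = 3.1875 − 1.125 = 2.0625, R_n = 43.5 kips/bolt. φR_n = 0.75 × (1×38.063 + 3×43.5) = 126.4 kips.
Governing: min(160.2, 126.4) = 126.4 kips → bearing.

126.4 kips (bearing governs)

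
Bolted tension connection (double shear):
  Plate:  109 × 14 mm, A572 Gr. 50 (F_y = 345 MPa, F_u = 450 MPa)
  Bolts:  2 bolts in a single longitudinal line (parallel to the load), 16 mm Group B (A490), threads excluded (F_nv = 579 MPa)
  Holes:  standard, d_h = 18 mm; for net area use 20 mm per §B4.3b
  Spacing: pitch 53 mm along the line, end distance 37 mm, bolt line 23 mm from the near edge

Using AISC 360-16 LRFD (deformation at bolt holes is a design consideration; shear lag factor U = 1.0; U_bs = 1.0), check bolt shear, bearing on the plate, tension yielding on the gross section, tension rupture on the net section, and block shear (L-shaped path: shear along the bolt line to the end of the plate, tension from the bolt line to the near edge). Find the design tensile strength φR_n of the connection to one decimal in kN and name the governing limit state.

231.5 kN (block shear governs)

Bolt shear: A_b = π(16)²/4 = 201.06 mm². φR_n = 0.75 × 579 × 201.06 × 2 × 2 = 349.2 kN.
Bearing (14 mm plate, F_u = 450 MPa): end bolts L_c = 37 − 18/2 = 28, R_n = min(1.2×28×14×450, 2.4×16×14×450) = 211.68 kN/bolt; interior L_c = 53 − 18 = 35, R_n = 241.92 kN/bolt. φR_n = 0.75 × (1×211.68 + 1×241.92) = 340.2 kN.
Tension yield (gross): A_g = 109×14 = 1526 mm². φR_n = 0.90 × 345 × 1526 = 473.8 kN.
Tension rupture (net): A_n = (109 − 1×20)×14 = 1246 mm² (U = 1.0, A_e = A_n). φR_n = 0.75 × 450 × 1246 = 420.5 kN.
Block shear: shear path 1×[37+1×53] = 1×90 mm, A_gv = 1260, A_nv = 1×(90 − 1.5×20)×14 = 840 mm²; tension to near edge: (23 − 0.5×20)×14 = 182 mm². R_n = min(0.6×450×840, 0.6×345×1260) + 1.0×450×182 = min(226.8, 260.82) + 81.9 = 308.7 kN. φR_n = 0.75 × 308.7 = 231.5 kN.
Governing: min(349.2, 340.2, 473.8, 420.5, 231.5) = 231.5 kN → block shear.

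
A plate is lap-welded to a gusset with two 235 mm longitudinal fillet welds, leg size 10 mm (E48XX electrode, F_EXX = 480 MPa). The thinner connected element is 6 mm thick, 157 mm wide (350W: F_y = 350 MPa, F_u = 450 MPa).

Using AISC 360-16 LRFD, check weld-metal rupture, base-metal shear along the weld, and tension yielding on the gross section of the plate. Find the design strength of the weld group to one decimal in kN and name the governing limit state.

Weld metal: throat = 0.707×10 = 7.07 mm, L = 2×235 = 470 mm. φR_n = 0.75 × 0.6 × 480 × 7.07 × 470 = 717.7 kN.
Base metal shear (6 mm plate): yield φR_n = 1.0×0.6×350×6×470 = 592.2 kN; rupture φR_n = 0.75×0.6×450×6×470 = 571.1 kN; take 571.1 kN (rupture).
Tension yield (gross): A_g = 157×6 = 942 mm². φR_n = 0.90 × 350 × 942 = 296.7 kN.
Governing: min(717.7, 571.1, 296.7) = 296.7 kN → gross-section yield.

296.7 kN (gross-section yield governs)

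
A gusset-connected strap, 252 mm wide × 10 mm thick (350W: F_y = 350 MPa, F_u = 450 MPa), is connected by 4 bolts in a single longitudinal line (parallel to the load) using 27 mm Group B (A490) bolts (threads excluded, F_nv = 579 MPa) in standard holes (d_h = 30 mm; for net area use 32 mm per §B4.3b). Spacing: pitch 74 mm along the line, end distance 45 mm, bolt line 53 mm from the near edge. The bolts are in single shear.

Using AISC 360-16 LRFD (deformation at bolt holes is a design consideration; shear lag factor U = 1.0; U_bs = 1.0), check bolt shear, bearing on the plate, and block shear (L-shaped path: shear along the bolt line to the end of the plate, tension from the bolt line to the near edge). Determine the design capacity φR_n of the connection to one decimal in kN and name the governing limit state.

438.8 kN (block shear governs)

Bolt shear: A_b = π(27)²/4 = 572.56 mm². φR_n = 0.75 × 579 × 572.56 × 4 × 1 = 994.5 kN.
Bearing (10 mm plate, F_u = 450 MPa): end bolts L_c = 45 − 30/2 = 30, R_n = min(1.2×30×10×450, 2.4×27×10×450) = 162 kN/bolt; interior L_c = 74 − 30 = 44, R_n = 237.6 kN/bolt. φR_n = 0.75 × (1×162 + 3×237.6) = 656.1 kN.
Block shear: shear path 1×[45+3×74] = 1×267 mm, A_gv = 2670, A_nv = 1×(267 − 3.5×32)×10 = 1550 mm²; tension to near edge: (53 − 0.5×32)×10 = 370 mm². R_n = min(0.6×450×1550, 0.6×350×2670) + 1.0×450×370 = min(418.5, 560.7) + 166.5 = 585 kN. φR_n = 0.75 × 585 = 438.8 kN.
Governing: min(994.5, 656.1, 438.8) = 438.8 kN → block shear.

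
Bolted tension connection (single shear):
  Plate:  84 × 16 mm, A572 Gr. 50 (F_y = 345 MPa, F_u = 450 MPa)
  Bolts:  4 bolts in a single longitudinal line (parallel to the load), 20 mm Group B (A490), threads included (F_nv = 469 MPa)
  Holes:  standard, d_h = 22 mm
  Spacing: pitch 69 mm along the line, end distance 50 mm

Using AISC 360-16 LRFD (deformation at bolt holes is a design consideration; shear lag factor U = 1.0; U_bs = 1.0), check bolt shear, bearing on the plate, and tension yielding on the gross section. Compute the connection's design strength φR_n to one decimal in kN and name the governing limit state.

417.3 kN (gross-section yield governs)

Bolt shear: A_b = π(20)²/4 = 314.16 mm². φR_n = 0.75 × 469 × 314.16 × 4 × 1 = 442.0 kN.
Bearing (16 mm plate, F_u = 450 MPa): end bolts L_c = 50 − 22/2 = 39, R_n = min(1.2×39×16×450, 2.4×20×16×450) = 336.96 kN/bolt; interior L_c = 69 − 22 = 47, R_n = 345.6 kN/bolt. φR_n = 0.75 × (1×336.96 + 3×345.6) = 1030.3 kN.
Tension yield (gross): A_g = 84×16 = 1344 mm². φR_n = 0.90 × 345 × 1344 = 417.3 kN.
Governing: min(442.0, 1030.3, 417.3) = 417.3 kN → gross-section yield.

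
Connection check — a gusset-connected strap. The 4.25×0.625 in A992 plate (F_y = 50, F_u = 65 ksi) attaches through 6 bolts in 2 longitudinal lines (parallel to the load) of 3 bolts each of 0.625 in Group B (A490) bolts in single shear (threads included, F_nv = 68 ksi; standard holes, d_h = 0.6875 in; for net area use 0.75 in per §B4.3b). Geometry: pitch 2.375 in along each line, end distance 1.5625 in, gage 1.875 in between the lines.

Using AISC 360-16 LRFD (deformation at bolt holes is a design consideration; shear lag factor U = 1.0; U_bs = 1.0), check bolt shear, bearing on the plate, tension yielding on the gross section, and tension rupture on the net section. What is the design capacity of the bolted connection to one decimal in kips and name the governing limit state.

83.8 kips (net-section rupture governs)

Bolt shear: A_b = π(0.625)²/4 = 0.3068 in². φR_n = 0.75 × 68 × 0.3068 × 6 × 1 = 93.9 kips.
Bearing (0.625 in plate, F_u = 65 ksi): end bolts L_c = 1.5625 − 0.6875/2 = 1.21875, R_n = min(1.2×1.21875×0.625×65, 2.4×0.625×0.625×65) = 59.414 kips/bolt; interior L_c = 2.375 − 0.6875 = 1.6875, R_n = 60.938 kips/bolt. φR_n = 0.75 × (2×59.414 + 4×60.938) = 271.9 kips.
Tension yield (gross): A_g = 4.25×0.625 = 2.6563 in². φR_n = 0.90 × 50 × 2.6563 = 119.5 kips.
Tension rupture (net): A_n = (4.25 − 2×0.75)×0.625 = 1.7188 in² (U = 1.0, A_e = A_n). φR_n = 0.75 × 65 × 1.7188 = 83.8 kips.
Governing: min(93.9, 271.9, 119.5, 83.8) = 83.8 kips → net-section rupture.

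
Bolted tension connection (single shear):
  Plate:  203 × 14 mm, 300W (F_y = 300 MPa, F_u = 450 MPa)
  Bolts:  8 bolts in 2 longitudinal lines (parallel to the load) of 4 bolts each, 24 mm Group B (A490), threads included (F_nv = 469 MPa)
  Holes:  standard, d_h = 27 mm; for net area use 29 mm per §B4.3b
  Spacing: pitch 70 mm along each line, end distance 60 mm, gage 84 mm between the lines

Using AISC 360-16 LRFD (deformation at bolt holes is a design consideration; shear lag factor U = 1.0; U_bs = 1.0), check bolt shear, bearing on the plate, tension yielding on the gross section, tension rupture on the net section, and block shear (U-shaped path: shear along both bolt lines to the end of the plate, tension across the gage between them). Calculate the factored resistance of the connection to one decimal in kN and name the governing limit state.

685.1 kN (net-section rupture governs)

Bolt shear: A_b = π(24)²/4 = 452.39 mm². φR_n = 0.75 × 469 × 452.39 × 8 × 1 = 1273.0 kN.
Bearing (14 mm plate, F_u = 450 MPa): end bolts L_c = 60 − 27/2 = 46.5, R_n = min(1.2×46.5×14×450, 2.4×24×14×450) = 351.54 kN/bolt; interior L_c = 70 − 27 = 43, R_n = 325.08 kN/bolt. φR_n = 0.75 × (2×351.54 + 6×325.08) = 1990.2 kN.
Tension yield (gross): A_g = 203×14 = 2842 mm². φR_n = 0.90 × 300 × 2842 = 767.3 kN.
Tension rupture (net): A_n = (203 − 2×29)×14 = 2030 mm² (U = 1.0, A_e = A_n). φR_n = 0.75 × 450 × 2030 = 685.1 kN.
Block shear: shear path 2×[60+3×70] = 2×270 mm, A_gv = 7560, A_nv = 2×(270 − 3.5×29)×14 = 4718 mm²; tension across gage: (84 − 1×29)×14 = 770 mm². R_n = min(0.6×450×4718, 0.6×300×7560) + 1.0×450×770 = min(1273.9, 1360.8) + 346.5 = 1620.4 kN. φR_n = 0.75 × 1620.4 = 1215.3 kN.
Governing: min(1273.0, 1990.2, 767.3, 685.1, 1215.3) = 685.1 kN → net-section rupture.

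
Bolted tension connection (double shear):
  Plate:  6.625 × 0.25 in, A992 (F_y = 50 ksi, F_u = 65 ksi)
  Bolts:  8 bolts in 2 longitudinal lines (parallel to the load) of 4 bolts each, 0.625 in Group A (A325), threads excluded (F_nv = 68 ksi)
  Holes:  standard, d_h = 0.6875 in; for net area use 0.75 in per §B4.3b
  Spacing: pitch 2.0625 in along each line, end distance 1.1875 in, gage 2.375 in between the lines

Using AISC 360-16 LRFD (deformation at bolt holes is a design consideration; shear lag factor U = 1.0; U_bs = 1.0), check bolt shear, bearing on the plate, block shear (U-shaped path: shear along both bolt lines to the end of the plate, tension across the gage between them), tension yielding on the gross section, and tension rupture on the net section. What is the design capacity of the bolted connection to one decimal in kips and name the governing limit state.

Bolt shear: A_b = π(0.625)²/4 = 0.3068 in². φR_n = 0.75 × 68 × 0.3068 × 8 × 2 = 250.3 kips.
Bearing (0.25 in plate, F_u = 65 ksi): end bolts L_c = 1.1875 − 0.6875/2 = 0.84375, R_n = min(1.2×0.84375×0.25×65, 2.4×0.625×0.25×65) = 16.453 kips/bolt; interior L_c = 2.0625 − 0.6875 = 1.375, R_n = 24.375 kips/bolt. φR_n = 0.75 × (2×16.453 + 6×24.375) = 134.4 kips.
Block shear: shear path 2×[1.1875+3×2.0625] = 2×7.375 in, A_gv = 3.6875, A_nv = 2×(7.375 − 3.5×0.75)×0.25 = 2.375 in²; tension across gage: (2.375 − 1×0.75)×0.25 = 0.40625 in². R_n = min(0.6×65×2.375, 0.6×50×3.6875) + 1.0×65×0.40625 = min(92.625, 110.63) + 26.406 = 119.03 kips. φR_n = 0.75 × 119.03 = 89.3 kips.
Tension yield (gross): A_g = 6.625×0.25 = 1.6563 in². φR_n = 0.90 × 50 × 1.6563 = 74.5 kips.
Tension rupture (net): A_n = (6.625 − 2×0.75)×0.25 = 1.2813 in² (U = 1.0, A_e = A_n). φR_n = 0.75 × 65 × 1.2813 = 62.5 kips.
Governing: min(250.3, 134.4, 89.3, 74.5, 62.5) = 62.5 kips → net-section rupture.

62.5 kips (net-section rupture governs)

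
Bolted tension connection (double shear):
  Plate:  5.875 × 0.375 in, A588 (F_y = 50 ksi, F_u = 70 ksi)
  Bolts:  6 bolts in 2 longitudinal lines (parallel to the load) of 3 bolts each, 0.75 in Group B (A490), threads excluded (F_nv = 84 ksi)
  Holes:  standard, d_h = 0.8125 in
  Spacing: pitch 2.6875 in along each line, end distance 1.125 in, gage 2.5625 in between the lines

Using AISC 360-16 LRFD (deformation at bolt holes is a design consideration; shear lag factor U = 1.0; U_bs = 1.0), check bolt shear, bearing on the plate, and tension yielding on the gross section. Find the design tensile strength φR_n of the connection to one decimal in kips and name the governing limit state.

Bolt shear: A_b = π(0.75)²/4 = 0.44179 in². φR_n = 0.75 × 84 × 0.44179 × 6 × 2 = 334.0 kips.
Bearing (0.375 in plate, F_u = 70 ksi): end bolts L_c = 1.125 − 0.8125/2 = 0.71875, R_n = min(1.2×0.71875×0.375×70, 2.4×0.75×0.375×70) = 22.641 kips/bolt; interior L_c = 2.6875 − 0.8125 = 1.875, R_n = 47.25 kips/bolt. φR_n = 0.75 × (2×22.641 + 4×47.25) = 175.7 kips.
Tension yield (gross): A_g = 5.875×0.375 = 2.2031 in². φR_n = 0.90 × 50 × 2.2031 = 99.1 kips.
Governing: min(334.0, 175.7, 99.1) = 99.1 kips → gross-section yield.

99.1 kips (gross-section yield governs)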